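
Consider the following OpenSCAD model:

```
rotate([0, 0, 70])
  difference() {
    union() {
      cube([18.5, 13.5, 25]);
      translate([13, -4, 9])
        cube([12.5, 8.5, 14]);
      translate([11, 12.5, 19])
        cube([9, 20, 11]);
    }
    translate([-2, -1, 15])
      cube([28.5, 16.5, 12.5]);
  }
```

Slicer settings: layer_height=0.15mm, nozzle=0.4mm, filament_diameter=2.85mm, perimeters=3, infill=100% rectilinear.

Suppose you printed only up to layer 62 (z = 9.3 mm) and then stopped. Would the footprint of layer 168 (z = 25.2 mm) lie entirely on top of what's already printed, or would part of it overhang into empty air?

part overhangs

Compare the two slices. At z = 9.3: the 18.5×13.5 cube contributes its full rectangle (area 249.75 mm²); the cube at (13, -4) is present — its section is the full 12.5×8.5 rectangle (area 106.25 mm²); the cube at (11, 12.5) is not intersected at this z (z outside [19, 30]); Combining (union): the regions partially overlap — summed areas 356.00 mm² minus the doubly-counted overlap 24.75 mm² gives 331.25 mm² — area = 331.25 mm²; the cube at (-2, -1) is not intersected at this z (z outside [15, 27.5]); Taking the first minus the rest: none of the subtracted shapes is present at this height, so that combined region is unchanged — area = 331.25 mm²; (whole slice rotated 70° about Z — lengths, areas and connectivity unchanged). At z = 25.2: the cube does not reach this height (z outside [0, 25]); the cube at (13, -4) does not reach this height (z outside [9, 23]); the 9×20 cube at (11, 12.5) contributes its full rectangle (area 180.00 mm²); Merging all regions: only the 9×20 cube at (11, 12.5) is present, so the union is just that shape — area = 180.00 mm²; the 28.5×16.5 cube at (-2, -1) contributes its full rectangle (area 470.25 mm²); Taking the first minus the rest: starting from that combined region (180.00 mm²), the 28.5×16.5 cube at (-2, -1) partially overlaps it — only the 27.00 mm² overlap (of its 470.25 mm²) is removed, clipping the outline — area = 153.00 mm²; (rotated 70° about Z; rotation is an isometry so areas/perimeters/island counts are preserved). Checking containment: at z = 25.2 the cross-section extends beyond the z = 9.3 cross-section by about 153.00 mm².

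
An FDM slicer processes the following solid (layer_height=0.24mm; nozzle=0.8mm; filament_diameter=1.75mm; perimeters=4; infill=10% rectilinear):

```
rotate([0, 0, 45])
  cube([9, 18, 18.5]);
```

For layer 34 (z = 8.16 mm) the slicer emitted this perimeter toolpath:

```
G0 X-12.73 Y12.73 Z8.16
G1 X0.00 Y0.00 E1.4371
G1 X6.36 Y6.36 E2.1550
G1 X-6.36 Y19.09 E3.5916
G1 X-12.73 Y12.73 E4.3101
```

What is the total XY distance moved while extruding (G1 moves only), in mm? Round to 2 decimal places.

53.99 mm

Sum the Euclidean lengths of each G1 segment: total = 53.99 mm.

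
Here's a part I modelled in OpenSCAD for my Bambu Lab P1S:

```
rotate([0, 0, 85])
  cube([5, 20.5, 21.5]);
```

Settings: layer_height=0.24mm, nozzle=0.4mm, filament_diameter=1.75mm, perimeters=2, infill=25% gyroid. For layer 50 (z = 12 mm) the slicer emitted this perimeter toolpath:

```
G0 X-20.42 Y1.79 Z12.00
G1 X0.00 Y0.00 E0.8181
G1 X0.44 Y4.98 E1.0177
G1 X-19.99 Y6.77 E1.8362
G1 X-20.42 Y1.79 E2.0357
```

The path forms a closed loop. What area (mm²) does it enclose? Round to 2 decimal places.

102.50 mm²

Apply the shoelace formula to the sequence of (X, Y) vertices; enclosed area = 102.50 mm².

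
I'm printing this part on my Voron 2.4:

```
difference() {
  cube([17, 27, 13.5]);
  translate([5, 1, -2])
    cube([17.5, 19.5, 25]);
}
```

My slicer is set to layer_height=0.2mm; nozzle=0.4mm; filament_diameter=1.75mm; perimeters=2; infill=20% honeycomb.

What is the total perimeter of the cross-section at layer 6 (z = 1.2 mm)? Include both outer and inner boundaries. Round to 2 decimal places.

At z = 1.2 mm: the cube (footprint 17×27) is included at this height (perimeter 88.00 mm); the cube at (5, 1) (footprint 17.5×19.5) is included at this height (perimeter 74.00 mm); Subtracting the remaining from the first: starting from the 17×27 cube, the 17.5×19.5 cube at (5, 1) partially overlaps it — only the 234.00 mm² overlap (of its 341.25 mm²) is removed, clipping the outline — boundary = 112.00 mm. Overall, the cross-section is a single solid region. Total boundary length (outer) = 112.00 mm.

112.00 mm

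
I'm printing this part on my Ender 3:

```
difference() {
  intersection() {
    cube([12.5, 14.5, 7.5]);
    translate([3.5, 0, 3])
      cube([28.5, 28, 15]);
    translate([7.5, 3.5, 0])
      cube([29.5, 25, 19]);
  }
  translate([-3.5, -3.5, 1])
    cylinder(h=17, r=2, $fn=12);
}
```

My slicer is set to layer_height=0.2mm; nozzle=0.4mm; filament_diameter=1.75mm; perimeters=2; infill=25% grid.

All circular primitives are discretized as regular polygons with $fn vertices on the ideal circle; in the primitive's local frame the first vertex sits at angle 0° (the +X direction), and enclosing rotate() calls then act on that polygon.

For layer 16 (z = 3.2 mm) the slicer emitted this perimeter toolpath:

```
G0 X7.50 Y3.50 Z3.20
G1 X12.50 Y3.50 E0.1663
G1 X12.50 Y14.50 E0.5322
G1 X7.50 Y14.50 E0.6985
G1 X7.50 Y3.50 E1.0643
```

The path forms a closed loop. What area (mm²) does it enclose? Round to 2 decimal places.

Apply the shoelace formula to the sequence of (X, Y) vertices; enclosed area = 55.00 mm².

55.00 mm²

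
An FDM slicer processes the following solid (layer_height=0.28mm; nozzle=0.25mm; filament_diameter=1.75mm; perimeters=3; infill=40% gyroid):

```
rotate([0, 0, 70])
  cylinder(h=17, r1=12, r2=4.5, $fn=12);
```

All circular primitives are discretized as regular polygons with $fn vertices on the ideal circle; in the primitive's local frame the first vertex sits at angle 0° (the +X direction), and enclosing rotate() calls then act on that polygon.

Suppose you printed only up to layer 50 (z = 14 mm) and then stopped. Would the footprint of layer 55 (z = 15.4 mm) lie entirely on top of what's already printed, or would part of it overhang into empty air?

entirely on top

Compare the two slices. At z = 14: the cone contributes a regular 12-gon of circumradius 5.824 (interpolated between r1=12 and r2=4.5 at t=0.824) (area = (12/2)·5.824²·sin(360°/12) = 101.74 mm²); (rotated 70° about Z; rotation is an isometry so areas/perimeters/island counts are preserved). At z = 15.4: the cone: at t=0.906 of its height the radius interpolates to r₁+(r₂−r₁)t = 5.206, giving a regular 12-gon of that circumradius (area = (12/2)·5.206²·sin(360°/12) = 81.30 mm²); (rotated 70° about Z; rotation is an isometry so areas/perimeters/island counts are preserved). Checking containment: the cross-section at z = 15.4 is a subset of the cross-section at z = 14.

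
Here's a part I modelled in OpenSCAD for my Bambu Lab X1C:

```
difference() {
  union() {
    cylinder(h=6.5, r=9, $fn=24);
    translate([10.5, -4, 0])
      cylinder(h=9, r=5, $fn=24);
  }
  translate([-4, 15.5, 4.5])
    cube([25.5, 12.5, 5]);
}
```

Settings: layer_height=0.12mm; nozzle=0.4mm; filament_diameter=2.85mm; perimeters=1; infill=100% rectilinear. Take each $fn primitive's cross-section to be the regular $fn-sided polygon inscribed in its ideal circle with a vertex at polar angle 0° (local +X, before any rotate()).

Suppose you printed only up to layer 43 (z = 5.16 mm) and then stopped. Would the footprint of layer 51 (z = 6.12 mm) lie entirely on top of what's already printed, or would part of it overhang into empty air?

Compare the two slices. At z = 5.16: the cylinder: section is a regular 24-gon, circumradius r=9 (area = (24/2)·9.000²·sin(360°/24) = 251.57 mm²); the r=5 cylinder at (10.5, -4) contributes a regular 24-gon of circumradius 5 (area = (24/2)·5.000²·sin(360°/24) = 77.65 mm²); Combining (union): the regions partially overlap — summed areas 329.22 mm² minus the doubly-counted overlap 14.21 mm² gives 315.00 mm² — area = 315.00 mm²; the cube at (-4, 15.5) (footprint 25.5×12.5) is included at this height (area 318.75 mm²); Subtracting the remaining from the first: starting from the result so far (315.00 mm²), the 25.5×12.5 cube at (-4, 15.5) misses the remaining region (no effect) — area = 315.00 mm². At z = 6.12: the r=9 cylinder contributes a regular 24-gon of circumradius 9 (area = (24/2)·9.000²·sin(360°/24) = 251.57 mm²); the r=5 cylinder at (10.5, -4) contributes a regular 24-gon of circumradius 5 (area = (24/2)·5.000²·sin(360°/24) = 77.65 mm²); Taking the union: the regions partially overlap — summed areas 329.22 mm² minus the doubly-counted overlap 14.21 mm² gives 315.00 mm² — area = 315.00 mm²; the 25.5×12.5 cube at (-4, 15.5) contributes its full rectangle (area 318.75 mm²); After the difference (first − rest): starting from the result so far (315.00 mm²), the 25.5×12.5 cube at (-4, 15.5) misses the remaining region (no effect) — area = 315.00 mm². Checking containment: the cross-section at z = 6.12 is a subset of the cross-section at z = 5.16.

entirely on top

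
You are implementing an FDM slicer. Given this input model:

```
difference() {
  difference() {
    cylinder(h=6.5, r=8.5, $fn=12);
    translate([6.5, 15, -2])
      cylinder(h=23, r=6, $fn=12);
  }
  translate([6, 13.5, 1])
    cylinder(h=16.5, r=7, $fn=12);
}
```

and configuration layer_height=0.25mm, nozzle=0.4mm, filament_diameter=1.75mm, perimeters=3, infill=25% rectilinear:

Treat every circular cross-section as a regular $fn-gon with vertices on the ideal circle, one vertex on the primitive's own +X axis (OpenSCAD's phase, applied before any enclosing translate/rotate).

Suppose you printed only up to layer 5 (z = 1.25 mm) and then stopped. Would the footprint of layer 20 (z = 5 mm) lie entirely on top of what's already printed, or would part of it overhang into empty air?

Compare the two slices. At z = 1.25: the cylinder: section is a regular 12-gon, circumradius r=8.5 (area = (12/2)·8.500²·sin(360°/12) = 216.75 mm²); the r=6 cylinder at (6.5, 15) contributes a regular 12-gon of circumradius 6 (area = (12/2)·6.000²·sin(360°/12) = 108.00 mm²); Subtracting the remaining from the first: starting from the r=8.5 cylinder (216.75 mm²), the r=6 cylinder at (6.5, 15) misses the remaining region (no effect) — area = 216.75 mm²; the r=7 cylinder at (6, 13.5) gives a regular 12-gon of circumradius 7 (constant along its height) (area = (12/2)·7.000²·sin(360°/12) = 147.00 mm²); Taking the first minus the rest: starting from that combined region (216.75 mm²), the r=7 cylinder at (6, 13.5) partially overlaps it — only the 0.90 mm² overlap (of its 147.00 mm²) is removed, clipping the outline — area = 215.85 mm². At z = 5: the r=8.5 cylinder contributes a regular 12-gon of circumradius 8.5 (area = (12/2)·8.500²·sin(360°/12) = 216.75 mm²); the cylinder at (6.5, 15): section is a regular 12-gon, circumradius r=6 (area = (12/2)·6.000²·sin(360°/12) = 108.00 mm²); After the difference (first − rest): starting from the r=8.5 cylinder (216.75 mm²), the r=6 cylinder at (6.5, 15) misses the remaining region (no effect) — area = 216.75 mm²; the cylinder at (6, 13.5): section is a regular 12-gon, circumradius r=7 (area = (12/2)·7.000²·sin(360°/12) = 147.00 mm²); After the difference (first − rest): starting from the result so far (216.75 mm²), the r=7 cylinder at (6, 13.5) partially overlaps it — only the 0.90 mm² overlap (of its 147.00 mm²) is removed, clipping the outline — area = 215.85 mm². Checking containment: the cross-section at z = 5 is a subset of the cross-section at z = 1.25.

entirely on top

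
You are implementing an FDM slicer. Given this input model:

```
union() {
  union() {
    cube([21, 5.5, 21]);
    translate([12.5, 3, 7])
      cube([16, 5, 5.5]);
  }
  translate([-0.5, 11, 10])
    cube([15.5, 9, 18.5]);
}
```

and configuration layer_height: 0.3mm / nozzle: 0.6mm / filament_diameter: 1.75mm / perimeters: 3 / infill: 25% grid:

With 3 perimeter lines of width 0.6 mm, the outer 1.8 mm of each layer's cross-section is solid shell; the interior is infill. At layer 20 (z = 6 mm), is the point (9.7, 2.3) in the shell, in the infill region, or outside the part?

At z = 6 mm: the 21×5.5 cube contributes its full rectangle; the cube at (12.5, 3) does not reach this height (z outside [7, 12.5]); Merging all regions: only the 21×5.5 cube is present, so the union is just that shape — 1 connected region; the cube at (-0.5, 11) does not reach this height (z outside [10, 28.5]); Taking the union: only the result so far is present, so the union is just that shape — 1 connected region. Overall, the cross-section is a single solid region. The nearest boundary edge runs (0.00, 0.00)→(21.00, 0.00); distance from the point to it = 2.30 mm. The point is inside the cross-section and 2.30 mm from the nearest boundary — more than the 1.8 mm shell width (3 × 0.6), so it's in the infill interior.

infill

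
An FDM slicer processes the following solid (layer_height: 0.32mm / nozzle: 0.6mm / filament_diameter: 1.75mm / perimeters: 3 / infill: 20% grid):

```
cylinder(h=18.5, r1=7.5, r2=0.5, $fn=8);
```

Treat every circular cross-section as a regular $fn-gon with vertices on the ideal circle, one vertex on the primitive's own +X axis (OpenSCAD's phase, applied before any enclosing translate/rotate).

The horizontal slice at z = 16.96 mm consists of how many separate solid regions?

At z = 16.96 mm: the cone contributes a regular 8-gon of circumradius 1.083 (interpolated between r1=7.5 and r2=0.5 at t=0.917). The result has 1 disconnected region.

1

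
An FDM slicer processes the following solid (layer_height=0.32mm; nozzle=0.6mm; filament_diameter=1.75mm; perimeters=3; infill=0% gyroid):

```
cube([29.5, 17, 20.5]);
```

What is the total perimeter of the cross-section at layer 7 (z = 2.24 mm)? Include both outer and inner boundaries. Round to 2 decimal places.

At z = 2.24 mm: the cube is present — its section is the full 29.5×17 rectangle (perimeter 93.00 mm). Overall, the cross-section is a single solid region. Total boundary length (outer) = 93.00 mm.

93.00 mm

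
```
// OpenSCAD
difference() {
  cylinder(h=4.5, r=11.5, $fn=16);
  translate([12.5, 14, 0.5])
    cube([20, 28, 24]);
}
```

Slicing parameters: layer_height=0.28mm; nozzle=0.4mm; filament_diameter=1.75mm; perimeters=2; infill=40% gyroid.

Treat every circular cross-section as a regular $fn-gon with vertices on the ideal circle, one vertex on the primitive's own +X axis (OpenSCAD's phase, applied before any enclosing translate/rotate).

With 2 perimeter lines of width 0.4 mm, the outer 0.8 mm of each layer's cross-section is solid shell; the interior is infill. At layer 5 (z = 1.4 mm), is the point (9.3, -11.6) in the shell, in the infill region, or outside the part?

At z = 1.4 mm: the r=11.5 cylinder gives a regular 16-gon of circumradius 11.5 (constant along its height); the cube at (12.5, 14) (footprint 20×28) is included at this height; Subtracting the remaining from the first: starting from the r=11.5 cylinder, the 20×28 cube at (12.5, 14) misses the remaining region (no effect) — 1 connected region. Overall, the cross-section is a single solid region. The nearest boundary edge runs (8.13, -8.13)→(4.40, -10.62); distance from the point to it = 3.53 mm. The point is not inside any of the regions above, so it lies outside the cross-section (3.53 mm from the nearest boundary).

outside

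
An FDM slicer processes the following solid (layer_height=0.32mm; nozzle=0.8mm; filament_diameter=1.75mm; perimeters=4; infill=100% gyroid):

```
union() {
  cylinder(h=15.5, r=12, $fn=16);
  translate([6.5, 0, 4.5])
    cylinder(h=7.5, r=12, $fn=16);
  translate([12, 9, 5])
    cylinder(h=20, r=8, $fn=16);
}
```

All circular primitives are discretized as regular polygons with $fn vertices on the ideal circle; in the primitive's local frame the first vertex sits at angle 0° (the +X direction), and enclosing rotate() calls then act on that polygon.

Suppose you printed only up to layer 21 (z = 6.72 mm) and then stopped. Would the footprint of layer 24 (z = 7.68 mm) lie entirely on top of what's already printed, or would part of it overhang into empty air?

Compare the two slices. At z = 6.72: the r=12 cylinder contributes a regular 16-gon of circumradius 12 (area = (16/2)·12.000²·sin(360°/16) = 440.85 mm²); the cylinder at (6.5, 0): section is a regular 16-gon, circumradius r=12 (area = (16/2)·12.000²·sin(360°/16) = 440.85 mm²); the r=8 cylinder at (12, 9) gives a regular 16-gon of circumradius 8 (constant along its height) (area = (16/2)·8.000²·sin(360°/16) = 195.93 mm²); Combining (union): the regions partially overlap — summed areas 1077.64 mm² minus the doubly-counted overlap 392.83 mm² gives 684.80 mm² — area = 684.80 mm². At z = 7.68: the r=12 cylinder gives a regular 16-gon of circumradius 12 (constant along its height) (area = (16/2)·12.000²·sin(360°/16) = 440.85 mm²); the cylinder at (6.5, 0): section is a regular 16-gon, circumradius r=12 (area = (16/2)·12.000²·sin(360°/16) = 440.85 mm²); the r=8 cylinder at (12, 9) contributes a regular 16-gon of circumradius 8 (area = (16/2)·8.000²·sin(360°/16) = 195.93 mm²); Combining (union): the regions partially overlap — summed areas 1077.64 mm² minus the doubly-counted overlap 392.83 mm² gives 684.80 mm² — area = 684.80 mm². Checking containment: the cross-section at z = 7.68 is a subset of the cross-section at z = 6.72.

entirely on top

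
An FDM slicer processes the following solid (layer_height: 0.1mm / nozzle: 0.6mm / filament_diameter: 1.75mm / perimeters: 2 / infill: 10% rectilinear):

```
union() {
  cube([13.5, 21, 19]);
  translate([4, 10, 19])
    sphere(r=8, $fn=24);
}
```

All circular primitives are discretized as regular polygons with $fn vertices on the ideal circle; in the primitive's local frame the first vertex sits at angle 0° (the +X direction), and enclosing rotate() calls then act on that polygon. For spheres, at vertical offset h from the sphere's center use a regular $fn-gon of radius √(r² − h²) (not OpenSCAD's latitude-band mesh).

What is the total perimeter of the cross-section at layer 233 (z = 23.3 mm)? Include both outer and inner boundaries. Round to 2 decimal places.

42.27 mm

At z = 23.3 mm: the cube does not reach this height (z outside [0, 19]); the sphere at (4, 10): section is a regular 24-gon, circumradius = √(r²−h²) = √(8²−4.3²) = 6.746 (perimeter = 2·24·6.746·sin(180°/24) = 42.27 mm); Combining (union): only the r=8 sphere at (4, 10) is present, so the union is just that shape — boundary = 42.27 mm. Overall, the cross-section is a single solid region. Total boundary length (outer) = 42.27 mm.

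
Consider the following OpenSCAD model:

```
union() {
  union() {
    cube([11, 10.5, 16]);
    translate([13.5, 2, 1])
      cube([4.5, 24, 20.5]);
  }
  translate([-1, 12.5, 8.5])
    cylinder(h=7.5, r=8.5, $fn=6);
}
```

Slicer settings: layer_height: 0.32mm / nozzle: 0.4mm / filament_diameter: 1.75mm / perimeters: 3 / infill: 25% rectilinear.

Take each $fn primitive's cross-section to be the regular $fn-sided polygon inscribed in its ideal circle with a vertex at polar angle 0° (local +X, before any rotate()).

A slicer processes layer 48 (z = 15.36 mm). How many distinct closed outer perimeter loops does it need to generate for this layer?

2

At z = 15.36 mm: the cube is present — its section is the full 11×10.5 rectangle; the 4.5×24 cube at (13.5, 2) contributes its full rectangle; Taking the union: the 2 present regions are separate (no shared area or edge), so areas and boundary lengths simply add and each stays a separate island — 2 connected regions; the r=8.5 cylinder at (-1, 12.5) gives a regular 6-gon of circumradius 8.5 (constant along its height); Combining (union): the regions partially overlap (shared area 25.72 mm²), so overlapping operands fuse into one piece — 2 connected regions. The result has 2 disconnected regions.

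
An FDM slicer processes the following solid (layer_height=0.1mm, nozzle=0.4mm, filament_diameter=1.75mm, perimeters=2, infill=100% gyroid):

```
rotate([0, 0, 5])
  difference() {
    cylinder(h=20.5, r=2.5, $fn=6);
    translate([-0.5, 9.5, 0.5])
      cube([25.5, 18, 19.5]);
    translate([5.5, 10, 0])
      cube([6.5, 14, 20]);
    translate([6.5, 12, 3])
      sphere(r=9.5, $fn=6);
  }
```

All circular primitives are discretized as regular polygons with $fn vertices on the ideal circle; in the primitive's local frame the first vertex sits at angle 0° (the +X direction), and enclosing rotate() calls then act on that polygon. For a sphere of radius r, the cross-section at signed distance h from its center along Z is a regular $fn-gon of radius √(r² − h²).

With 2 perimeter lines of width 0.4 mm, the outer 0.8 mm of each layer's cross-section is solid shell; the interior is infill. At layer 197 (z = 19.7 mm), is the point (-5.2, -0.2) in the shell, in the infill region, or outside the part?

At z = 19.7 mm: the r=2.5 cylinder gives a regular 6-gon of circumradius 2.5 (constant along its height); the 25.5×18 cube at (-0.5, 9.5) contributes its full rectangle; the 6.5×14 cube at (5.5, 10) contributes its full rectangle; the sphere at (6.5, 12) does not reach this height (|z−center|=16.700 > r=9.5); Subtracting the remaining from the first: starting from the r=2.5 cylinder, the 25.5×18 cube at (-0.5, 9.5) misses the remaining region (no effect); the 6.5×14 cube at (5.5, 10) misses the remaining region (no effect) — 1 connected region; (whole slice rotated 5° about Z — lengths, areas and connectivity unchanged). Overall, the cross-section is a single solid region. Undo the 5° rotation: the query point maps to (-5.198, 0.254) in the un-rotated model frame. The nearest boundary edge runs (-1.25, -2.17)→(-2.50, 0.00); distance from the point to it = 2.71 mm. The point is not inside any of the regions above, so it lies outside the cross-section (2.71 mm from the nearest boundary).

outside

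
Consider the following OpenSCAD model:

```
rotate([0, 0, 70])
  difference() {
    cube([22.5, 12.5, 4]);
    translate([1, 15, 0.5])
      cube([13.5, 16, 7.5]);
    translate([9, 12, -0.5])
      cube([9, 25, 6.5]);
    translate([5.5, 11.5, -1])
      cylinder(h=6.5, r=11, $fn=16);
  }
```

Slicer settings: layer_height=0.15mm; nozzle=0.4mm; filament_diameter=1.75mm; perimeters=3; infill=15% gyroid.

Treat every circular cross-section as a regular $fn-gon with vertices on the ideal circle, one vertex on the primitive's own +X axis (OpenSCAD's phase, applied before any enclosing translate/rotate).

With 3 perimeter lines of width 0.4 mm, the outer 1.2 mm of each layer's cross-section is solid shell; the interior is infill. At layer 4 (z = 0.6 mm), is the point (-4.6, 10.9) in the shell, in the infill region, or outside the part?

outside

At z = 0.6 mm: the 22.5×12.5 cube contributes its full rectangle; the cube at (1, 15) (footprint 13.5×16) is included at this height; the cube at (9, 12) (footprint 9×25) is included at this height; the r=11 cylinder at (5.5, 11.5) contributes a regular 16-gon of circumradius 11; Subtracting the remaining from the first: starting from the 22.5×12.5 cube, the 13.5×16 cube at (1, 15) misses the remaining region (no effect); the 9×25 cube at (9, 12) partially overlaps it — only the 4.50 mm² overlap (of its 225.00 mm²) is removed, clipping the outline; the r=11 cylinder at (5.5, 11.5) partially overlaps it — only the 162.44 mm² overlap (of its 370.44 mm²) is removed, clipping the outline — 1 connected region; (rotated 70° about Z; rotation is an isometry so areas/perimeters/island counts are preserved). Overall, the cross-section is a single solid region. Undo the 70° rotation: the query point maps to (8.669, 8.051) in the un-rotated model frame. The nearest boundary edge runs (9.71, 1.34)→(13.28, 3.72); distance from the point to it = 6.16 mm. The point is not inside any of the regions above, so it lies outside the cross-section (6.16 mm from the nearest boundary).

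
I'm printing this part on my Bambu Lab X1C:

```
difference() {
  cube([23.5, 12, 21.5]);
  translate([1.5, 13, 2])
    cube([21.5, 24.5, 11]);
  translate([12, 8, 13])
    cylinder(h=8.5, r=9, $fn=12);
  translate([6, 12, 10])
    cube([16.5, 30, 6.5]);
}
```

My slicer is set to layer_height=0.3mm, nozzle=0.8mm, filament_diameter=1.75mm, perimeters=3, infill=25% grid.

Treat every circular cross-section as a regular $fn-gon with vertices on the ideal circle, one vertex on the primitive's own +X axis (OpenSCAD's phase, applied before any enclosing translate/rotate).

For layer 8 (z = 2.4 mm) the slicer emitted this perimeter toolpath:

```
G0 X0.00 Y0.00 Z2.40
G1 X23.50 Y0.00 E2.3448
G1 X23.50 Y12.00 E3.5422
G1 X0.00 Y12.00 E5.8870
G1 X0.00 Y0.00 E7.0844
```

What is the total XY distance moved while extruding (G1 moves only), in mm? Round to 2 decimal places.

71.00 mm

Sum the Euclidean lengths of each G1 segment: total = 71.00 mm.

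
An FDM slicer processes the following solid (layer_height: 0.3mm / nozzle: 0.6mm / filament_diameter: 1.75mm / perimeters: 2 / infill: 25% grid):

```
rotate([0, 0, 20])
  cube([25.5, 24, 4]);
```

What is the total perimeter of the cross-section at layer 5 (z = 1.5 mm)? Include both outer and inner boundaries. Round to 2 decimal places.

At z = 1.5 mm: the 25.5×24 cube contributes its full rectangle (perimeter 99.00 mm); (whole slice rotated 20° about Z — lengths, areas and connectivity unchanged). Overall, the cross-section is a single solid region. Total boundary length (outer) = 99.00 mm.

99.00 mm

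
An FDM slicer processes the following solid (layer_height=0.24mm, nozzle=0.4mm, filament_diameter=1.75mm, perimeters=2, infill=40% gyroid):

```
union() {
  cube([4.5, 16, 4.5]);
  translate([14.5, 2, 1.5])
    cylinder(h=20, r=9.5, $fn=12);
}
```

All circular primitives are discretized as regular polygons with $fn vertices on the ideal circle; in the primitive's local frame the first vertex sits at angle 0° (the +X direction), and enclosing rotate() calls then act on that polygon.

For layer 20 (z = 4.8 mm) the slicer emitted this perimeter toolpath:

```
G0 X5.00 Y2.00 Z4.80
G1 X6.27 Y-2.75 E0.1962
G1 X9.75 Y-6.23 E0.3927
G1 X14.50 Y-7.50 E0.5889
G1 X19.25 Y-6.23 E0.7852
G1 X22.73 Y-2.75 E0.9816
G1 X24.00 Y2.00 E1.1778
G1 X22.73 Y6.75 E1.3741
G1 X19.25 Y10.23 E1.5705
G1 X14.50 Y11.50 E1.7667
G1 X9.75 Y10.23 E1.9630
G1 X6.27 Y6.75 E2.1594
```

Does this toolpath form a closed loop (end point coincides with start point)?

Start point (G0): (5.00, 2.00). End point (last G1): the path does not return to the start — open.

no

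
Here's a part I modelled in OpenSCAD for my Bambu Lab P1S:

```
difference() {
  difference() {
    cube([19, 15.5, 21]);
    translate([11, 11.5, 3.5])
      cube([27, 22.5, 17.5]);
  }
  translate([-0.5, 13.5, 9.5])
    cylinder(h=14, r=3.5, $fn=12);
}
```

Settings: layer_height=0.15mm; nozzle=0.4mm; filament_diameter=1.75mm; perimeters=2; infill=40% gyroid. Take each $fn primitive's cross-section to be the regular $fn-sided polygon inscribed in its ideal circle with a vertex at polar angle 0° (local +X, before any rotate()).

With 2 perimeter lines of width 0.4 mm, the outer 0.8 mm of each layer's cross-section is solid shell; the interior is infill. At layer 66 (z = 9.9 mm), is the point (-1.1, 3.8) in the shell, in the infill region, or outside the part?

outside

At z = 9.9 mm: the 19×15.5 cube contributes its full rectangle; the 27×22.5 cube at (11, 11.5) contributes its full rectangle; Subtracting the remaining from the first: starting from the 19×15.5 cube, the 27×22.5 cube at (11, 11.5) partially overlaps it — only the 32.00 mm² overlap (of its 607.50 mm²) is removed, clipping the outline — 1 connected region; the cylinder at (-0.5, 13.5): section is a regular 12-gon, circumradius r=3.5; Subtracting the remaining from the first: starting from that combined region, the r=3.5 cylinder at (-0.5, 13.5) partially overlaps it — only the 12.91 mm² overlap (of its 36.75 mm²) is removed, clipping the outline — 1 connected region. Overall, the cross-section is a single solid region. The nearest boundary edge runs (0.00, 0.00)→(0.00, 10.13); distance from the point to it = 1.10 mm. The point is not inside any of the regions above, so it lies outside the cross-section (1.10 mm from the nearest boundary).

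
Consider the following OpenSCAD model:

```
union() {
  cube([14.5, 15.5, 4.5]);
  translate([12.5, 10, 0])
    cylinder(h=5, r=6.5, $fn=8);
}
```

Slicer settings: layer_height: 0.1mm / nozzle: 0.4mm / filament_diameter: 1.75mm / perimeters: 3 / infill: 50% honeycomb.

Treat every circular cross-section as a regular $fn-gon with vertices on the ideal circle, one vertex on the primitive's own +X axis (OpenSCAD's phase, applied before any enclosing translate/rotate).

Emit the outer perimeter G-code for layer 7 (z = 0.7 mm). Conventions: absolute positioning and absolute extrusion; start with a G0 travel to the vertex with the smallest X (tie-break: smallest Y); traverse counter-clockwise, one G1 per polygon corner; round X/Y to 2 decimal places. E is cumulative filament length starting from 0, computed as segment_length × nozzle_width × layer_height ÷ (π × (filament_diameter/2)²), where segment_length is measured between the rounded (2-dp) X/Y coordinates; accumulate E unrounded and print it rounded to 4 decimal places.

At z = 0.7 mm: the 14.5×15.5 cube contributes its full rectangle; the r=6.5 cylinder at (12.5, 10) contributes a regular 8-gon of circumradius 6.5; Merging all regions: the regions partially overlap (shared area 81.71 mm²), so overlapping operands fuse into one piece — 1 connected region. The outline is a single polygon with 9 vertices. Extrusion per mm of travel: 0.4 × 0.1 / (π × 0.875²) = 0.016630. Accumulating E over each segment gives final E = 1.0772.

G0 X0.00 Y0.00 Z0.70
G1 X14.50 Y0.00 E0.2411
G1 X14.50 Y4.33 E0.3131
G1 X17.10 Y5.40 E0.3599
G1 X19.00 Y10.00 E0.4427
G1 X17.10 Y14.60 E0.5254
G1 X12.50 Y16.50 E0.6082
G1 X10.09 Y15.50 E0.6516
G1 X0.00 Y15.50 E0.8194
G1 X0.00 Y0.00 E1.0772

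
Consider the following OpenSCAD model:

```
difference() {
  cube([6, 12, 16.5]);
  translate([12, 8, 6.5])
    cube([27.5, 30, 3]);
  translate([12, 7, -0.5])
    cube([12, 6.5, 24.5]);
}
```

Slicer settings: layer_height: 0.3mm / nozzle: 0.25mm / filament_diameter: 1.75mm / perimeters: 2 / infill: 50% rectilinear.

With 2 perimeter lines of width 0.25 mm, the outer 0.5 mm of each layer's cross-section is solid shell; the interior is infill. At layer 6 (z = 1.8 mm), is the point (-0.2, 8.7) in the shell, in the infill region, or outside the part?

At z = 1.8 mm: the cube is present — its section is the full 6×12 rectangle; the cube at (12, 8) is absent (z outside [6.5, 9.5]); the 12×6.5 cube at (12, 7) contributes its full rectangle; Subtracting the remaining from the first: starting from the 6×12 cube, the 12×6.5 cube at (12, 7) misses the remaining region (no effect) — 1 connected region. Overall, the cross-section is a single solid region. The nearest boundary edge runs (0.00, 0.00)→(0.00, 12.00); distance from the point to it = 0.20 mm. The point is not inside any of the regions above, so it lies outside the cross-section (0.20 mm from the nearest boundary).

outside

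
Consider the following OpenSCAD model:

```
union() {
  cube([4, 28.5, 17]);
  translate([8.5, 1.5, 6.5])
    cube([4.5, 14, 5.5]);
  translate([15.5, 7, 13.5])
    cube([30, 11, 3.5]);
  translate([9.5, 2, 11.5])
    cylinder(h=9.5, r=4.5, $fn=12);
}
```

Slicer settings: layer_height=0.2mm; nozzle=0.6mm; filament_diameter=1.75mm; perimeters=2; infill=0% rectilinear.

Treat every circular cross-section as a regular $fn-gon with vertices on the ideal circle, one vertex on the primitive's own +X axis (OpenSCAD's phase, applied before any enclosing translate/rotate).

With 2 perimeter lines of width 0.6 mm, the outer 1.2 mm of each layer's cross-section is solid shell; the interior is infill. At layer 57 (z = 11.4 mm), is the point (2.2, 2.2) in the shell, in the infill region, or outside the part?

infill

At z = 11.4 mm: the cube (footprint 4×28.5) is included at this height; the cube at (8.5, 1.5) (footprint 4.5×14) is included at this height; the cube at (15.5, 7) does not reach this height (z outside [13.5, 17]); the cylinder at (9.5, 2) is absent (z outside [11.5, 21]); Taking the union: the 2 present regions are separate (no shared area or edge), so areas and boundary lengths simply add and each stays a separate island — 2 connected regions. Overall, the cross-section has 2 separate islands. The nearest boundary edge runs (4.00, 28.50)→(4.00, 0.00); distance from the point to it = 1.80 mm. (Shell/infill is judged within the island containing the point — the largest one.) The point is inside the cross-section and 1.80 mm from the nearest boundary — more than the 1.2 mm shell width (2 × 0.6), so it's in the infill interior.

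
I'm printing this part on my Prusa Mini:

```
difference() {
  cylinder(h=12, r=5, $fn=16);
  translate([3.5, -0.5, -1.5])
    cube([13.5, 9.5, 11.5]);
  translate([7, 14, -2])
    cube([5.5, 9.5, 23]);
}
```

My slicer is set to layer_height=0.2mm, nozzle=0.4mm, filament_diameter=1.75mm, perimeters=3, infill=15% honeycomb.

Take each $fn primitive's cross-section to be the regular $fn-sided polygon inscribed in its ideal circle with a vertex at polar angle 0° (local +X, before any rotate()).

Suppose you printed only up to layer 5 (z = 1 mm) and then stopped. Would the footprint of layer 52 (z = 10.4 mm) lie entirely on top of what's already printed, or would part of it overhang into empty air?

Compare the two slices. At z = 1: the r=5 cylinder contributes a regular 16-gon of circumradius 5 (area = (16/2)·5.000²·sin(360°/16) = 76.54 mm²); the cube at (3.5, -0.5) (footprint 13.5×9.5) is included at this height (area 128.25 mm²); the 5.5×9.5 cube at (7, 14) contributes its full rectangle (area 52.25 mm²); Subtracting the remaining from the first: starting from the r=5 cylinder (76.54 mm²), the 13.5×9.5 cube at (3.5, -0.5) partially overlaps it — only the 4.17 mm² overlap (of its 128.25 mm²) is removed, clipping the outline; the 5.5×9.5 cube at (7, 14) misses the remaining region (no effect) — area = 72.37 mm². At z = 10.4: the cylinder: section is a regular 16-gon, circumradius r=5 (area = (16/2)·5.000²·sin(360°/16) = 76.54 mm²); the cube at (3.5, -0.5) is not intersected at this z (z outside [-1.5, 10]); the cube at (7, 14) (footprint 5.5×9.5) is included at this height (area 52.25 mm²); Taking the first minus the rest: starting from the r=5 cylinder (76.54 mm²), the 5.5×9.5 cube at (7, 14) misses the remaining region (no effect) — area = 76.54 mm². Checking containment: at z = 10.4 the cross-section extends beyond the z = 1 cross-section by about 4.17 mm².

part overhangs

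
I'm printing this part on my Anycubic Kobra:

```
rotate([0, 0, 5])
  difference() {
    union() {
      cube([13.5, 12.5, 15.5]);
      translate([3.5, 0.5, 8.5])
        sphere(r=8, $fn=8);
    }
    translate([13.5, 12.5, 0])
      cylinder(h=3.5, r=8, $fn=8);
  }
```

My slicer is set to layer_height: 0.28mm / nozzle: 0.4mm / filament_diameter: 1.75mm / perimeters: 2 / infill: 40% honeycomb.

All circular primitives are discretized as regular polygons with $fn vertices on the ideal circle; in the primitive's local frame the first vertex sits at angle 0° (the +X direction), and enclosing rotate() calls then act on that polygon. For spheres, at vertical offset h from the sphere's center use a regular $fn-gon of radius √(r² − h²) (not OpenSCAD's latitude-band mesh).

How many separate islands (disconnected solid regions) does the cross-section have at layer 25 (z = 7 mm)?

1

At z = 7 mm: the cube (footprint 13.5×12.5) is included at this height; the sphere at (3.5, 0.5): section is a regular 8-gon, circumradius = √(r²−h²) = √(8²−1.5²) = 7.858; Merging all regions: the regions partially overlap (shared area 74.26 mm²), so overlapping operands fuse into one piece — 1 connected region; the cylinder at (13.5, 12.5) is absent (z outside [0, 3.5]); After the difference (first − rest): none of the subtracted shapes is present at this height, so the result so far is unchanged — 1 connected region; (whole slice rotated 5° about Z — lengths, areas and connectivity unchanged). Overall, the cross-section is a single solid region. Island count = 1.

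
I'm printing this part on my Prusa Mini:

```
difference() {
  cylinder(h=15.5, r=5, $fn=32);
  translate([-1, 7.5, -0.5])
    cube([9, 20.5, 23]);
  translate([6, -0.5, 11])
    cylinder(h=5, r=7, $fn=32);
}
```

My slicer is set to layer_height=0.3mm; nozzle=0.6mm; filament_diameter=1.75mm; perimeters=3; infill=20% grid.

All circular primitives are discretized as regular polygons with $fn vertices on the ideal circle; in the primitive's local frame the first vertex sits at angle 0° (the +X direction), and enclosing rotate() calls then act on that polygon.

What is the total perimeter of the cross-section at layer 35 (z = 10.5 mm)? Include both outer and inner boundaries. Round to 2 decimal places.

31.37 mm

At z = 10.5 mm: the r=5 cylinder gives a regular 32-gon of circumradius 5 (constant along its height) (perimeter = 2·32·5.000·sin(180°/32) = 31.37 mm); the cube at (-1, 7.5) (footprint 9×20.5) is included at this height (perimeter 59.00 mm); the cylinder at (6, -0.5) is not intersected at this z (z outside [11, 16]); Subtracting the remaining from the first: starting from the r=5 cylinder, the 9×20.5 cube at (-1, 7.5) misses the remaining region (no effect) — boundary = 31.37 mm. Overall, the cross-section is a single solid region. Total boundary length (outer) = 31.37 mm.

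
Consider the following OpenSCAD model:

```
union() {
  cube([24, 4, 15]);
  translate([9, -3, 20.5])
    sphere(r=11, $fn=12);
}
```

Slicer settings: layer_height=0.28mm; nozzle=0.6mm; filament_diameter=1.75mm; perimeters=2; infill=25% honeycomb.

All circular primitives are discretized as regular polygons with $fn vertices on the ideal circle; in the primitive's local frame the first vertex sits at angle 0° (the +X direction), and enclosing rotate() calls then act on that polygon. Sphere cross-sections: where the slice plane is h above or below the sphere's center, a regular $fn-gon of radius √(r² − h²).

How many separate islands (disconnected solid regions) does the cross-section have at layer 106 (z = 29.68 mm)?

At z = 29.68 mm: the cube is not intersected at this z (z outside [0, 15]); the r=11 sphere at (9, -3) slices to a regular 12-gon of circumradius 6.060 (√(r²−h²) with h=9.18 from center); Combining (union): only the r=11 sphere at (9, -3) is present, so the union is just that shape — 1 connected region. Overall, the cross-section is a single solid region. Island count = 1.

1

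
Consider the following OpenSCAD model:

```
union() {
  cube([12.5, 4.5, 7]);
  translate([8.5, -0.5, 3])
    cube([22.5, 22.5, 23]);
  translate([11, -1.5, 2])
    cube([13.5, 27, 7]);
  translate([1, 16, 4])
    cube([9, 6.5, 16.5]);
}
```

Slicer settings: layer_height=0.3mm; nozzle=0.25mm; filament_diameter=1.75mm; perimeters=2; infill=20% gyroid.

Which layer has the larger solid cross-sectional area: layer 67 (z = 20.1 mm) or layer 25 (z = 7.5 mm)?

Layer 67 (z = 20.1): the cube does not reach this height (z outside [0, 7]); the 22.5×22.5 cube at (8.5, -0.5) contributes its full rectangle (area 506.25 mm²); the cube at (11, -1.5) does not reach this height (z outside [2, 9]); the 9×6.5 cube at (1, 16) contributes its full rectangle (area 58.50 mm²); Combining (union): the regions partially overlap — summed areas 564.75 mm² minus the doubly-counted overlap 9.00 mm² gives 555.75 mm² — area = 555.75 mm². So its area = 555.75 mm². Layer 25 (z = 7.5): the cube is not intersected at this z (z outside [0, 7]); the 22.5×22.5 cube at (8.5, -0.5) contributes its full rectangle (area 506.25 mm²); the cube at (11, -1.5) is present — its section is the full 13.5×27 rectangle (area 364.50 mm²); the cube at (1, 16) (footprint 9×6.5) is included at this height (area 58.50 mm²); Merging all regions: the regions partially overlap — summed areas 929.25 mm² minus the doubly-counted overlap 312.75 mm² gives 616.50 mm² — area = 616.50 mm². So its area = 616.50 mm². Layer 25 is larger (616.50 vs 555.75 mm²).

layer 25 (z = 7.5 mm)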